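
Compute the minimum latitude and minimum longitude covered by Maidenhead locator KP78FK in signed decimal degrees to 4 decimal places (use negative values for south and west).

68.4167, 34.4167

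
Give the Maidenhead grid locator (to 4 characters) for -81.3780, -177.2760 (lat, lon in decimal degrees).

AA18

Shift to the Maidenhead origin (180°W, 90°S): lon 2.72, lat 8.62.
Field: 2.72/20 → 0 → A, 8.62/10 → 0 → A; chars AA.
Square: 2.72/2 → 1, 8.62/1 → 8; chars 18.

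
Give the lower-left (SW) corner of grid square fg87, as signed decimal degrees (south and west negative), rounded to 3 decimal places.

-23.000, -64.000

Field F=5, G=6: +5·20° lon, +6·10° lat → SW at lon -80°, lat -30°.
Square 8, 7: +8·2° lon, +7·1° lat → SW at lon -64°, lat -23°.
latitude -23.000, longitude -64.000.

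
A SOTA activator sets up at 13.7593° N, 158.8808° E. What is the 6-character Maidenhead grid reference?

Offset from 180°W / 90°S: lon 338.8808°, lat 103.7593°.
Field: lon ⌊338.8808/20⌋ = 16 → Q; lat ⌊103.7593/10⌋ = 10 → K.
Square: lon ⌊18.8808/2⌋ = 9; lat ⌊3.7593/1⌋ = 3.
Subsquare: lon ⌊0.8808/0.0833333⌋ = 10 → k; lat ⌊0.7593/0.0416667⌋ = 18 → s.

QK93ks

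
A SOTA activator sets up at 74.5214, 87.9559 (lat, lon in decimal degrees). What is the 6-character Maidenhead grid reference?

NQ34xm

Add 180° to longitude and 90° to latitude: 267.9559, 164.5214.
Field: 267.9559/20 → 13 → N, 164.5214/10 → 16 → Q; chars NQ.
Square: 7.9559/2 → 3, 4.5214/1 → 4; chars 34.
Subsquare: 1.9559/0.0833333 → 23 → x, 0.5214/0.0416667 → 12 → m; chars xm.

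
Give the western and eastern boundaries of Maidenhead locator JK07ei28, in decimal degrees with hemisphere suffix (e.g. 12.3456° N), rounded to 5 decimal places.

0.35000° E, 0.35833° E

Field J=9, K=10: +9·20° lon, +10·10° lat → SW at lon 0°, lat 10°.
Square 0, 7: +0·2° lon, +7·1° lat → SW at lon 0°, lat 17°.
Subsquare e=4, i=8: +4·0.0833333° lon, +8·0.0416667° lat → SW at lon 0.333333°, lat 17.3333°.
Extended square 2, 8: +2·0.00833333° lon, +8·0.00416667° lat → SW at lon 0.35°, lat 17.3667°.
Cell spans 0.00833333° lon × 0.00416667° lat.
west 0.35000° E, east 0.35833° E.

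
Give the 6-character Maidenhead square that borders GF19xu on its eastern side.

GF29au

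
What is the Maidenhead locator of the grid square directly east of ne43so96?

NE43to06

Longitude extended square 9; +1 → 10, wraps to 0, carry into subsquare.
Longitude subsquare s = 18; +1 → 19 = t.
The latitude characters are unchanged.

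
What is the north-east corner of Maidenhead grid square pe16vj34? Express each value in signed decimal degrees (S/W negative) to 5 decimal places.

-43.60417, 123.78333

Field P=15, E=4: +15·20° lon, +4·10° lat → SW at lon 120°, lat -50°.
Square 1, 6: +1·2° lon, +6·1° lat → SW at lon 122°, lat -44°.
Subsquare v=21, j=9: +21·0.0833333° lon, +9·0.0416667° lat → SW at lon 123.75°, lat -43.625°.
Extended square 3, 4: +3·0.00833333° lon, +4·0.00416667° lat → SW at lon 123.775°, lat -43.6083°.
Cell spans 0.00833333° lon × 0.00416667° lat. NE corner is SW corner plus one full cell.
latitude -43.60417, longitude 123.78333.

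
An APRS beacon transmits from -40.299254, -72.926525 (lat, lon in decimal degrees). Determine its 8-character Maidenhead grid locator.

FE39mq88

Add 180° to longitude and 90° to latitude: 107.07348, 49.70075.
Field (20°×10°, letters A–R): 107.07348/20 → 5 → F, 49.70075/10 → 4 → E; chars FE.
Square (2°×1°, digits 0–9): 7.07348/2 → 3, 9.70075/1 → 9; chars 39.
Subsquare (5′×2.5′, letters a–x): 1.07348/0.0833333 → 12 → m, 0.70075/0.0416667 → 16 → q; chars mq.
Extended square (30″×15″, digits 0–9): 0.07348/0.00833333 → 8, 0.03408/0.00416667 → 8; chars 88.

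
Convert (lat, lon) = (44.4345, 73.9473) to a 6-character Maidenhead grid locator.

MN64xk

Add 180° to longitude and 90° to latitude: 253.9473, 134.4345.
Field (20°×10°, letters A–R): lon ⌊253.9473/20⌋ = 12 → M; lat ⌊134.4345/10⌋ = 13 → N.
Square (2°×1°, digits 0–9): lon ⌊13.9473/2⌋ = 6; lat ⌊4.4345/1⌋ = 4.
Subsquare (5′×2.5′, letters a–x): lon ⌊1.9473/0.0833333⌋ = 23 → x; lat ⌊0.4345/0.0416667⌋ = 10 → k.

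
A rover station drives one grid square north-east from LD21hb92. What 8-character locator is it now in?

Longitude extended square 9; +1 → 10, wraps to 0, carry into subsquare.
Longitude subsquare h = 7; +1 → 8 = i.
Latitude extended square 2; +1 → 3.

LD21ib03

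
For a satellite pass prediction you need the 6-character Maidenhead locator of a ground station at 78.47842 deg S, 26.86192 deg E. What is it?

KB31km

Add 180° to longitude and 90° to latitude: 206.8619, 11.5216.
Field: 206.8619/20 → 10 → K, 11.5216/10 → 1 → B; chars KB.
Square: 6.8619/2 → 3, 1.5216/1 → 1; chars 31.
Subsquare: 0.8619/0.0833333 → 10 → k, 0.5216/0.0416667 → 12 → m; chars km.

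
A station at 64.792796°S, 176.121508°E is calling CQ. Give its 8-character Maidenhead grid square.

Shift to the Maidenhead origin (180°W, 90°S): lon 356.12151, lat 25.20720.
Field: 356.12151/20 → 17 → R, 25.20720/10 → 2 → C; chars RC.
Square: 16.12151/2 → 8, 5.20720/1 → 5; chars 85.
Subsquare: 0.12151/0.0833333 → 1 → b, 0.20720/0.0416667 → 4 → e; chars be.
Extended square: 0.03817/0.00833333 → 4, 0.04054/0.00416667 → 9; chars 49.

RC85be49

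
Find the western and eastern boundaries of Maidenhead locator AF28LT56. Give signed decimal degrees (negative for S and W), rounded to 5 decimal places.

-175.04167, -175.03333

Field A=0, F=5: +0·20° lon, +5·10° lat → SW at lon -180°, lat -40°.
Square 2, 8: +2·2° lon, +8·1° lat → SW at lon -176°, lat -32°.
Subsquare l=11, t=19: +11·0.0833333° lon, +19·0.0416667° lat → SW at lon -175.083°, lat -31.2083°.
Extended square 5, 6: +5·0.00833333° lon, +6·0.00416667° lat → SW at lon -175.042°, lat -31.1833°.
Cell spans 0.00833333° lon × 0.00416667° lat.
west -175.04167, east -175.03333.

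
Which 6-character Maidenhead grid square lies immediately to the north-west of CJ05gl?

Longitude subsquare g = 6; −1 → 5 = f.
Latitude subsquare l = 11; +1 → 12 = m.

CJ05fm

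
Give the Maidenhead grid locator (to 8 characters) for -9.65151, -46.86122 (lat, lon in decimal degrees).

GI60ni63

Offset from 180°W / 90°S: lon 133.13878°, lat 80.34849°.
Field: lon ⌊133.13878/20⌋ = 6 → G; lat ⌊80.34849/10⌋ = 8 → I.
Square: lon ⌊13.13878/2⌋ = 6; lat ⌊0.34849/1⌋ = 0.
Subsquare: lon ⌊1.13878/0.0833333⌋ = 13 → n; lat ⌊0.34849/0.0416667⌋ = 8 → i.
Extended square: lon ⌊0.05545/0.00833333⌋ = 6; lat ⌊0.01516/0.00416667⌋ = 3.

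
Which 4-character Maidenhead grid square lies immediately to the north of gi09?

GJ00

Latitude square 9; +1 → 10, wraps to 0, carry into field.
Latitude field I = 8; +1 → 9 = J.
The longitude characters are unchanged.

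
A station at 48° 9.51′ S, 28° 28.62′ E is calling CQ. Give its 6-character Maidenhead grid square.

KE41fu

Add 180° to longitude and 90° to latitude: 208.4770, 41.8415.
Field (20°×10°, letters A–R): 208.4770/20 → 10 → K, 41.8415/10 → 4 → E; chars KE.
Square (2°×1°, digits 0–9): 8.4770/2 → 4, 1.8415/1 → 1; chars 41.
Subsquare (5′×2.5′, letters a–x): 0.4770/0.0833333 → 5 → f, 0.8415/0.0416667 → 20 → u; chars fu.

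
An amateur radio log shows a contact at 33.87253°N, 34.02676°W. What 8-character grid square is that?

HM23xu69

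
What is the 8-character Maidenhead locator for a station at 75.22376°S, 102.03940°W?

DB84xs56

Shift to the Maidenhead origin (180°W, 90°S): lon 77.96060, lat 14.77624.
Field: lon ⌊77.96060/20⌋ = 3 → D; lat ⌊14.77624/10⌋ = 1 → B.
Square: lon ⌊17.96060/2⌋ = 8; lat ⌊4.77624/1⌋ = 4.
Subsquare: lon ⌊1.96060/0.0833333⌋ = 23 → x; lat ⌊0.77624/0.0416667⌋ = 18 → s.
Extended square: lon ⌊0.04393/0.00833333⌋ = 5; lat ⌊0.02624/0.00416667⌋ = 6.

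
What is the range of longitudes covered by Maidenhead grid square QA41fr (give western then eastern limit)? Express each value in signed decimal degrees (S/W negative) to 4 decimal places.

Field Q=16, A=0: +16·20° lon, +0·10° lat → SW at lon 140°, lat -90°.
Square 4, 1: +4·2° lon, +1·1° lat → SW at lon 148°, lat -89°.
Subsquare f=5, r=17: +5·0.0833333° lon, +17·0.0416667° lat → SW at lon 148.417°, lat -88.2917°.
Cell spans 0.0833333° lon × 0.0416667° lat.
west 148.4167, east 148.5000.

148.4167, 148.5000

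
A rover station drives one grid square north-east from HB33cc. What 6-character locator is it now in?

HB33dd

Longitude subsquare c = 2; +1 → 3 = d.
Latitude subsquare c = 2; +1 → 3 = d.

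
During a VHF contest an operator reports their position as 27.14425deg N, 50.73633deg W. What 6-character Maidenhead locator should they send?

Add 180° to longitude and 90° to latitude: 129.2637, 117.1442.
Field: 129.2637/20 → 6 → G, 117.1442/10 → 11 → L; chars GL.
Square: 9.2637/2 → 4, 7.1442/1 → 7; chars 47.
Subsquare: 1.2637/0.0833333 → 15 → p, 0.1442/0.0416667 → 3 → d; chars pd.

GL47pd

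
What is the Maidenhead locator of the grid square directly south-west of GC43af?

Longitude subsquare a = 0; −1 → -1, wraps to 23 = x, carry into square.
Longitude square 4; −1 → 3.
Latitude subsquare f = 5; −1 → 4 = e.

GC33xe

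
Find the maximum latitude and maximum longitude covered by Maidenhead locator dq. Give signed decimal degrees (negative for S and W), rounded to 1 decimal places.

Field D=3, Q=16: +3·20° lon, +16·10° lat → SW at lon -120°, lat 70°.
Cell spans 20° lon × 10° lat. NE corner is SW corner plus one full cell.
latitude 80.0, longitude -100.0.

80.0, -100.0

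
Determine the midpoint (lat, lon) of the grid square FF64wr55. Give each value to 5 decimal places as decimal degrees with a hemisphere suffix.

35.26875° S, 66.12083° W

Field F=5, F=5: +5·20° lon, +5·10° lat → SW at lon -80°, lat -40°.
Square 6, 4: +6·2° lon, +4·1° lat → SW at lon -68°, lat -36°.
Subsquare w=22, r=17: +22·0.0833333° lon, +17·0.0416667° lat → SW at lon -66.1667°, lat -35.2917°.
Extended square 5, 5: +5·0.00833333° lon, +5·0.00416667° lat → SW at lon -66.125°, lat -35.2708°.
Cell spans 0.00833333° lon × 0.00416667° lat. Centre is SW corner plus half of each.
latitude 35.26875° S, longitude 66.12083° W.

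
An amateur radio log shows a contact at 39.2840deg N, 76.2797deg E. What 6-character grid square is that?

MM89dg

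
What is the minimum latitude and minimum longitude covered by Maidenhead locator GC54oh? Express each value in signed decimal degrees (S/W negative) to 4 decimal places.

-65.7083, -48.8333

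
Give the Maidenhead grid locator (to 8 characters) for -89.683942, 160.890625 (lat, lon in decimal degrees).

Add 180° to longitude and 90° to latitude: 340.89062, 0.31606.
Field: lon ⌊340.89062/20⌋ = 17 → R; lat ⌊0.31606/10⌋ = 0 → A.
Square: lon ⌊0.89062/2⌋ = 0; lat ⌊0.31606/1⌋ = 0.
Subsquare: lon ⌊0.89062/0.0833333⌋ = 10 → k; lat ⌊0.31606/0.0416667⌋ = 7 → h.
Extended square: lon ⌊0.05729/0.00833333⌋ = 6; lat ⌊0.02439/0.00416667⌋ = 5.

RA00kh65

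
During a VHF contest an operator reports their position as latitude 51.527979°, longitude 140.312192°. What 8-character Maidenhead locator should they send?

QO01dm76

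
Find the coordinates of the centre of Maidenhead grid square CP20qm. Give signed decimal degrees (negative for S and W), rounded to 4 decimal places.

60.5208, -134.6250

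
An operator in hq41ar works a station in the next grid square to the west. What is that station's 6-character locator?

HQ31xr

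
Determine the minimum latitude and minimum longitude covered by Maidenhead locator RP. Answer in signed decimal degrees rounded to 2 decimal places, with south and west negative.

Field R=17, P=15: +17·20° lon, +15·10° lat → SW at lon 160°, lat 60°.
latitude 60.00, longitude 160.00.

60.00, 160.00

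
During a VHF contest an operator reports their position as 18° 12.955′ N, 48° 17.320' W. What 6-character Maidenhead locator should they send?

Shift to the Maidenhead origin (180°W, 90°S): lon 131.7113, lat 108.2159.
Field: lon ⌊131.7113/20⌋ = 6 → G; lat ⌊108.2159/10⌋ = 10 → K.
Square: lon ⌊11.7113/2⌋ = 5; lat ⌊8.2159/1⌋ = 8.
Subsquare: lon ⌊1.7113/0.0833333⌋ = 20 → u; lat ⌊0.2159/0.0416667⌋ = 5 → f.

GK58uf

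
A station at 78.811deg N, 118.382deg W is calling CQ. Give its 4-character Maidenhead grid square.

Add 180° to longitude and 90° to latitude: 61.62, 168.81.
Field: lon ⌊61.62/20⌋ = 3 → D; lat ⌊168.81/10⌋ = 16 → Q.
Square: lon ⌊1.62/2⌋ = 0; lat ⌊8.81/1⌋ = 8.

DQ08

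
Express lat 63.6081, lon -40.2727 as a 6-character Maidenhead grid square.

GP93uo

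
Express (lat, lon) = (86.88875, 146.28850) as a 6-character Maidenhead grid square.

Add 180° to longitude and 90° to latitude: 326.2885, 176.8888.
Field: 326.2885/20 → 16 → Q, 176.8888/10 → 17 → R; chars QR.
Square: 6.2885/2 → 3, 6.8888/1 → 6; chars 36.
Subsquare: 0.2885/0.0833333 → 3 → d, 0.8888/0.0416667 → 21 → v; chars dv.

QR36dv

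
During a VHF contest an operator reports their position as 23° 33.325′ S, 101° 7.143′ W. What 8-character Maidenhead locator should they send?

DG96kk56

Shift to the Maidenhead origin (180°W, 90°S): lon 78.88095, lat 66.44458.
Field (20°×10°, letters A–R): 78.88095/20 → 3 → D, 66.44458/10 → 6 → G; chars DG.
Square (2°×1°, digits 0–9): 18.88095/2 → 9, 6.44458/1 → 6; chars 96.
Subsquare (5′×2.5′, letters a–x): 0.88095/0.0833333 → 10 → k, 0.44458/0.0416667 → 10 → k; chars kk.
Extended square (30″×15″, digits 0–9): 0.04762/0.00833333 → 5, 0.02792/0.00416667 → 6; chars 56.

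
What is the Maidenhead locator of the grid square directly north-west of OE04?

NE95

Longitude square 0; −1 → -1, wraps to 9, carry into field.
Longitude field O = 14; −1 → 13 = N.
Latitude square 4; +1 → 5.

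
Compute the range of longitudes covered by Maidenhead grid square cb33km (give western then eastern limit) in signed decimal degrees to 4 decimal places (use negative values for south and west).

Field C=2, B=1: +2·20° lon, +1·10° lat → SW at lon -140°, lat -80°.
Square 3, 3: +3·2° lon, +3·1° lat → SW at lon -134°, lat -77°.
Subsquare k=10, m=12: +10·0.0833333° lon, +12·0.0416667° lat → SW at lon -133.167°, lat -76.5°.
Cell spans 0.0833333° lon × 0.0416667° lat.
west -133.1667, east -133.0833.

-133.1667, -133.0833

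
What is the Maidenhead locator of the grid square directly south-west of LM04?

KM93

Longitude square 0; −1 → -1, wraps to 9, carry into field.
Longitude field L = 11; −1 → 10 = K.
Latitude square 4; −1 → 3.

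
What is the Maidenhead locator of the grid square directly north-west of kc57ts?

KC57st

Longitude subsquare t = 19; −1 → 18 = s.
Latitude subsquare s = 18; +1 → 19 = t.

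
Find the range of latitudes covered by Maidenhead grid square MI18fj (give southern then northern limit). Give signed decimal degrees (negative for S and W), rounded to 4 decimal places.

Field M=12, I=8: +12·20° lon, +8·10° lat → SW at lon 60°, lat -10°.
Square 1, 8: +1·2° lon, +8·1° lat → SW at lon 62°, lat -2°.
Subsquare f=5, j=9: +5·0.0833333° lon, +9·0.0416667° lat → SW at lon 62.4167°, lat -1.625°.
Cell spans 0.0833333° lon × 0.0416667° lat.
south -1.6250, north -1.5833.

-1.6250, -1.5833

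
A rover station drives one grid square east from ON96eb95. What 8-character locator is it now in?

Longitude extended square 9; +1 → 10, wraps to 0, carry into subsquare.
Longitude subsquare e = 4; +1 → 5 = f.
The latitude characters are unchanged.

ON96fb05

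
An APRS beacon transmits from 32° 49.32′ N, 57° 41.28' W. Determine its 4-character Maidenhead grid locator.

GM12

Add 180° to longitude and 90° to latitude: 122.31, 122.82.
Field: lon ⌊122.31/20⌋ = 6 → G; lat ⌊122.82/10⌋ = 12 → M.
Square: lon ⌊2.31/2⌋ = 1; lat ⌊2.82/1⌋ = 2.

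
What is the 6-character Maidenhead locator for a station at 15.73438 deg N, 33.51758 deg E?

Shift to the Maidenhead origin (180°W, 90°S): lon 213.5176, lat 105.7344.
Field (20°×10°, letters A–R): 213.5176/20 → 10 → K, 105.7344/10 → 10 → K; chars KK.
Square (2°×1°, digits 0–9): 13.5176/2 → 6, 5.7344/1 → 5; chars 65.
Subsquare (5′×2.5′, letters a–x): 1.5176/0.0833333 → 18 → s, 0.7344/0.0416667 → 17 → r; chars sr.

KK65sr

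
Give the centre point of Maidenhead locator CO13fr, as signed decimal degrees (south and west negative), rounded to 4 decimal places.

53.7292, -137.5417

Field C=2, O=14: +2·20° lon, +14·10° lat → SW at lon -140°, lat 50°.
Square 1, 3: +1·2° lon, +3·1° lat → SW at lon -138°, lat 53°.
Subsquare f=5, r=17: +5·0.0833333° lon, +17·0.0416667° lat → SW at lon -137.583°, lat 53.7083°.
Cell spans 0.0833333° lon × 0.0416667° lat. Centre is SW corner plus half of each.
latitude 53.7292, longitude -137.5417.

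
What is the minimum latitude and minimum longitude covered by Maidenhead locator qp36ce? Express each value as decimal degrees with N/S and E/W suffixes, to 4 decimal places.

66.1667° N, 146.1667° E

Field Q=16, P=15: +16·20° lon, +15·10° lat → SW at lon 140°, lat 60°.
Square 3, 6: +3·2° lon, +6·1° lat → SW at lon 146°, lat 66°.
Subsquare c=2, e=4: +2·0.0833333° lon, +4·0.0416667° lat → SW at lon 146.167°, lat 66.1667°.
latitude 66.1667° N, longitude 146.1667° E.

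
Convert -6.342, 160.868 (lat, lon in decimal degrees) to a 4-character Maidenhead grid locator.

RI03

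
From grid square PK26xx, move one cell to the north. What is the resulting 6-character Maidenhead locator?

PK27xa

Latitude subsquare x = 23; +1 → 24, wraps to 0 = a, carry into square.
Latitude square 6; +1 → 7.
The longitude characters are unchanged.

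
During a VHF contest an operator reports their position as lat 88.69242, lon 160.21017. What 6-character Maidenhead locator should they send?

RR08cq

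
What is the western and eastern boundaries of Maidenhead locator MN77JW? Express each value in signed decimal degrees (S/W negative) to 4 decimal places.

74.7500, 74.8333

Field M=12, N=13: +12·20° lon, +13·10° lat → SW at lon 60°, lat 40°.
Square 7, 7: +7·2° lon, +7·1° lat → SW at lon 74°, lat 47°.
Subsquare j=9, w=22: +9·0.0833333° lon, +22·0.0416667° lat → SW at lon 74.75°, lat 47.9167°.
Cell spans 0.0833333° lon × 0.0416667° lat.
west 74.7500, east 74.8333.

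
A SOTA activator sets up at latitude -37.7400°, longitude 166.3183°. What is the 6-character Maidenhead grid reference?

Offset from 180°W / 90°S: lon 346.3183°, lat 52.2600°.
Field: 346.3183/20 → 17 → R, 52.2600/10 → 5 → F; chars RF.
Square: 6.3183/2 → 3, 2.2600/1 → 2; chars 32.
Subsquare: 0.3183/0.0833333 → 3 → d, 0.2600/0.0416667 → 6 → g; chars dg.

RF32dg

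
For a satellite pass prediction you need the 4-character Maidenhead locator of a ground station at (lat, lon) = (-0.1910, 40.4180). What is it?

LI09

Shift to the Maidenhead origin (180°W, 90°S): lon 220.42, lat 89.81.
Field (20°×10°, letters A–R): 220.42/20 → 11 → L, 89.81/10 → 8 → I; chars LI.
Square (2°×1°, digits 0–9): 0.42/2 → 0, 9.81/1 → 9; chars 09.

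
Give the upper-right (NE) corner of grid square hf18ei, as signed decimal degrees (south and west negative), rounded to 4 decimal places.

-31.6250, -37.5833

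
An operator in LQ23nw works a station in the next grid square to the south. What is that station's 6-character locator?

LQ23nv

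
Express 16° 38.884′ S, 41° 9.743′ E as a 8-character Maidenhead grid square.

LH03ni94

Shift to the Maidenhead origin (180°W, 90°S): lon 221.16238, lat 73.35193.
Field: lon ⌊221.16238/20⌋ = 11 → L; lat ⌊73.35193/10⌋ = 7 → H.
Square: lon ⌊1.16238/2⌋ = 0; lat ⌊3.35193/1⌋ = 3.
Subsquare: lon ⌊1.16238/0.0833333⌋ = 13 → n; lat ⌊0.35193/0.0416667⌋ = 8 → i.
Extended square: lon ⌊0.07905/0.00833333⌋ = 9; lat ⌊0.01860/0.00416667⌋ = 4.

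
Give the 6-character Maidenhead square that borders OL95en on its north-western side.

OL95do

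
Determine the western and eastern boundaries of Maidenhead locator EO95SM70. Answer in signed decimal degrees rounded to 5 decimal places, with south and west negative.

-80.44167, -80.43333

Field E=4, O=14: +4·20° lon, +14·10° lat → SW at lon -100°, lat 50°.
Square 9, 5: +9·2° lon, +5·1° lat → SW at lon -82°, lat 55°.
Subsquare s=18, m=12: +18·0.0833333° lon, +12·0.0416667° lat → SW at lon -80.5°, lat 55.5°.
Extended square 7, 0: +7·0.00833333° lon, +0·0.00416667° lat → SW at lon -80.4417°, lat 55.5°.
Cell spans 0.00833333° lon × 0.00416667° lat.
west -80.44167, east -80.43333.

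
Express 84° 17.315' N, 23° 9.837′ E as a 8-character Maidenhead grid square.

KR14ng99

Shift to the Maidenhead origin (180°W, 90°S): lon 203.16395, lat 174.28858.
Field: 203.16395/20 → 10 → K, 174.28858/10 → 17 → R; chars KR.
Square: 3.16395/2 → 1, 4.28858/1 → 4; chars 14.
Subsquare: 1.16395/0.0833333 → 13 → n, 0.28858/0.0416667 → 6 → g; chars ng.
Extended square: 0.08062/0.00833333 → 9, 0.03858/0.00416667 → 9; chars 99.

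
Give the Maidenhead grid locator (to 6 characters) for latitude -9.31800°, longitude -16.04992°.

Offset from 180°W / 90°S: lon 163.9501°, lat 80.6820°.
Field: lon ⌊163.9501/20⌋ = 8 → I; lat ⌊80.6820/10⌋ = 8 → I.
Square: lon ⌊3.9501/2⌋ = 1; lat ⌊0.6820/1⌋ = 0.
Subsquare: lon ⌊1.9501/0.0833333⌋ = 23 → x; lat ⌊0.6820/0.0416667⌋ = 16 → q.

II10xq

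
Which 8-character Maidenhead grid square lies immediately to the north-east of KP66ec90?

KP66fc01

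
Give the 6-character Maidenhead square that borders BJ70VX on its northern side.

BJ71va

Latitude subsquare x = 23; +1 → 24, wraps to 0 = a, carry into square.
Latitude square 0; +1 → 1.
The longitude characters are unchanged.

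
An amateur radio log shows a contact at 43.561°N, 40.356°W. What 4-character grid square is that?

GN93

Add 180° to longitude and 90° to latitude: 139.64, 133.56.
Field: lon ⌊139.64/20⌋ = 6 → G; lat ⌊133.56/10⌋ = 13 → N.
Square: lon ⌊19.64/2⌋ = 9; lat ⌊3.56/1⌋ = 3.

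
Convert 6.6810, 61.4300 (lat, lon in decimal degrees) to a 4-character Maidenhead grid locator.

Add 180° to longitude and 90° to latitude: 241.43, 96.68.
Field: 241.43/20 → 12 → M, 96.68/10 → 9 → J; chars MJ.
Square: 1.43/2 → 0, 6.68/1 → 6; chars 06.

MJ06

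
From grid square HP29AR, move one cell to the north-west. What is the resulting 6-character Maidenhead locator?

HP19xs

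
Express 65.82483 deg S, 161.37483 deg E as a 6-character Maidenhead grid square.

Shift to the Maidenhead origin (180°W, 90°S): lon 341.3748, lat 24.1752.
Field: lon ⌊341.3748/20⌋ = 17 → R; lat ⌊24.1752/10⌋ = 2 → C.
Square: lon ⌊1.3748/2⌋ = 0; lat ⌊4.1752/1⌋ = 4.
Subsquare: lon ⌊1.3748/0.0833333⌋ = 16 → q; lat ⌊0.1752/0.0416667⌋ = 4 → e.

RC04qe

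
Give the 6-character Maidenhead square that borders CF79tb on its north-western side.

CF79sc

Longitude subsquare t = 19; −1 → 18 = s.
Latitude subsquare b = 1; +1 → 2 = c.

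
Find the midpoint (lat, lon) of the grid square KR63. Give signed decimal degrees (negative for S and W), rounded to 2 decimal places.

83.50, 33.00

Field K=10, R=17: +10·20° lon, +17·10° lat → SW at lon 20°, lat 80°.
Square 6, 3: +6·2° lon, +3·1° lat → SW at lon 32°, lat 83°.
Cell spans 2° lon × 1° lat. Centre is SW corner plus half of each.
latitude 83.50, longitude 33.00.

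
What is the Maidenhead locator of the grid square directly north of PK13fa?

Latitude subsquare a = 0; +1 → 1 = b.
The longitude characters are unchanged.

PK13fb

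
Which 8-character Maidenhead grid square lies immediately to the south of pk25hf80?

Latitude extended square 0; −1 → -1, wraps to 9, carry into subsquare.
Latitude subsquare f = 5; −1 → 4 = e.
The longitude characters are unchanged.

PK25he89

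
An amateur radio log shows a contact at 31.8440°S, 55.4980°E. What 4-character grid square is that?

LF78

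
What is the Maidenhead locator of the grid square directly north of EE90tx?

EE91ta

Latitude subsquare x = 23; +1 → 24, wraps to 0 = a, carry into square.
Latitude square 0; +1 → 1.
The longitude characters are unchanged.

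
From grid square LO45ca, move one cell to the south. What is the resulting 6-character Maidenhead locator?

LO44cx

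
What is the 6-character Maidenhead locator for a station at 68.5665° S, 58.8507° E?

LC91kk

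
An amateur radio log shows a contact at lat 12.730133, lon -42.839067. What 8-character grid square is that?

Shift to the Maidenhead origin (180°W, 90°S): lon 137.16093, lat 102.73013.
Field: 137.16093/20 → 6 → G, 102.73013/10 → 10 → K; chars GK.
Square: 17.16093/2 → 8, 2.73013/1 → 2; chars 82.
Subsquare: 1.16093/0.0833333 → 13 → n, 0.73013/0.0416667 → 17 → r; chars nr.
Extended square: 0.07760/0.00833333 → 9, 0.02180/0.00416667 → 5; chars 95.

GK82nr95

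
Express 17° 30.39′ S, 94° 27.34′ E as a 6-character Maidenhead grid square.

Shift to the Maidenhead origin (180°W, 90°S): lon 274.4557, lat 72.4935.
Field: lon ⌊274.4557/20⌋ = 13 → N; lat ⌊72.4935/10⌋ = 7 → H.
Square: lon ⌊14.4557/2⌋ = 7; lat ⌊2.4935/1⌋ = 2.
Subsquare: lon ⌊0.4557/0.0833333⌋ = 5 → f; lat ⌊0.4935/0.0416667⌋ = 11 → l.

NH72fl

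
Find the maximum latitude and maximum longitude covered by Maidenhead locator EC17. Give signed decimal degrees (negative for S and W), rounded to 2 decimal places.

-62.00, -96.00

Field E=4, C=2: +4·20° lon, +2·10° lat → SW at lon -100°, lat -70°.
Square 1, 7: +1·2° lon, +7·1° lat → SW at lon -98°, lat -63°.
Cell spans 2° lon × 1° lat. NE corner is SW corner plus one full cell.
latitude -62.00, longitude -96.00.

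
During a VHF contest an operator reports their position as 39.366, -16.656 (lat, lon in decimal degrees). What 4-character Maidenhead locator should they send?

IM19

Shift to the Maidenhead origin (180°W, 90°S): lon 163.34, lat 129.37.
Field (20°×10°, letters A–R): lon ⌊163.34/20⌋ = 8 → I; lat ⌊129.37/10⌋ = 12 → M.
Square (2°×1°, digits 0–9): lon ⌊3.34/2⌋ = 1; lat ⌊9.37/1⌋ = 9.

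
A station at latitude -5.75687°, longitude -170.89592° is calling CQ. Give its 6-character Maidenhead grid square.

Offset from 180°W / 90°S: lon 9.1041°, lat 84.2431°.
Field: lon ⌊9.1041/20⌋ = 0 → A; lat ⌊84.2431/10⌋ = 8 → I.
Square: lon ⌊9.1041/2⌋ = 4; lat ⌊4.2431/1⌋ = 4.
Subsquare: lon ⌊1.1041/0.0833333⌋ = 13 → n; lat ⌊0.2431/0.0416667⌋ = 5 → f.

AI44nf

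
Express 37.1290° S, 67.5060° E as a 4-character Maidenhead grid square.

Offset from 180°W / 90°S: lon 247.51°, lat 52.87°.
Field (20°×10°, letters A–R): lon ⌊247.51/20⌋ = 12 → M; lat ⌊52.87/10⌋ = 5 → F.
Square (2°×1°, digits 0–9): lon ⌊7.51/2⌋ = 3; lat ⌊2.87/1⌋ = 2.

MF32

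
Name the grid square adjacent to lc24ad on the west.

LC14xd

Longitude subsquare a = 0; −1 → -1, wraps to 23 = x, carry into square.
Longitude square 2; −1 → 1.
The latitude characters are unchanged.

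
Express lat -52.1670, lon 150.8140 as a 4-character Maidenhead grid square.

QD57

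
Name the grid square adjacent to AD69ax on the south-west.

Longitude subsquare a = 0; −1 → -1, wraps to 23 = x, carry into square.
Longitude square 6; −1 → 5.
Latitude subsquare x = 23; −1 → 22 = w.

AD59xw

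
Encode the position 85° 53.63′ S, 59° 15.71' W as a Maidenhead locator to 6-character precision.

GA04ic

Shift to the Maidenhead origin (180°W, 90°S): lon 120.7382, lat 4.1062.
Field: 120.7382/20 → 6 → G, 4.1062/10 → 0 → A; chars GA.
Square: 0.7382/2 → 0, 4.1062/1 → 4; chars 04.
Subsquare: 0.7382/0.0833333 → 8 → i, 0.1062/0.0416667 → 2 → c; chars ic.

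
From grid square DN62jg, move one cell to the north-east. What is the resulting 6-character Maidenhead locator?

DN62kh

Longitude subsquare j = 9; +1 → 10 = k.
Latitude subsquare g = 6; +1 → 7 = h.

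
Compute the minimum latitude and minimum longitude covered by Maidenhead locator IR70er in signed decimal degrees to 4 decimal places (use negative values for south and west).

80.7083, -5.6667

Field I=8, R=17: +8·20° lon, +17·10° lat → SW at lon -20°, lat 80°.
Square 7, 0: +7·2° lon, +0·1° lat → SW at lon -6°, lat 80°.
Subsquare e=4, r=17: +4·0.0833333° lon, +17·0.0416667° lat → SW at lon -5.66667°, lat 80.7083°.
latitude 80.7083, longitude -5.6667.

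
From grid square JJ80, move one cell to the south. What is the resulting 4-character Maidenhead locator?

JI89

Latitude square 0; −1 → -1, wraps to 9, carry into field.
Latitude field J = 9; −1 → 8 = I.
The longitude characters are unchanged.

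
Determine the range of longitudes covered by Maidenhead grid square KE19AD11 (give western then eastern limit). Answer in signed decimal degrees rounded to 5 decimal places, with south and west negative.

Field K=10, E=4: +10·20° lon, +4·10° lat → SW at lon 20°, lat -50°.
Square 1, 9: +1·2° lon, +9·1° lat → SW at lon 22°, lat -41°.
Subsquare a=0, d=3: +0·0.0833333° lon, +3·0.0416667° lat → SW at lon 22°, lat -40.875°.
Extended square 1, 1: +1·0.00833333° lon, +1·0.00416667° lat → SW at lon 22.0083°, lat -40.8708°.
Cell spans 0.00833333° lon × 0.00416667° lat.
west 22.00833, east 22.01667.

22.00833, 22.01667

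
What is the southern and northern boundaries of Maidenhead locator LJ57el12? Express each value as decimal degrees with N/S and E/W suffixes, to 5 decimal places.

7.46667° N, 7.47083° N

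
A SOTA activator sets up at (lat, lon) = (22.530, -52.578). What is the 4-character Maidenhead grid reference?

Shift to the Maidenhead origin (180°W, 90°S): lon 127.42, lat 112.53.
Field: lon ⌊127.42/20⌋ = 6 → G; lat ⌊112.53/10⌋ = 11 → L.
Square: lon ⌊7.42/2⌋ = 3; lat ⌊2.53/1⌋ = 2.

GL32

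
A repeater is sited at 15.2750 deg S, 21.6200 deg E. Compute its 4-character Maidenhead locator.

KH04

Add 180° to longitude and 90° to latitude: 201.62, 74.72.
Field: 201.62/20 → 10 → K, 74.72/10 → 7 → H; chars KH.
Square: 1.62/2 → 0, 4.72/1 → 4; chars 04.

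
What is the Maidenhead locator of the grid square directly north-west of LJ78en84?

LJ78en75

Longitude extended square 8; −1 → 7.
Latitude extended square 4; +1 → 5.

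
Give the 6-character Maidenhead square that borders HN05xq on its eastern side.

HN15aq

Longitude subsquare x = 23; +1 → 24, wraps to 0 = a, carry into square.
Longitude square 0; +1 → 1.
The latitude characters are unchanged.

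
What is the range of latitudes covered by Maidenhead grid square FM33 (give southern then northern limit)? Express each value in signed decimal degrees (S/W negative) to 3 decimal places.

Field F=5, M=12: +5·20° lon, +12·10° lat → SW at lon -80°, lat 30°.
Square 3, 3: +3·2° lon, +3·1° lat → SW at lon -74°, lat 33°.
Cell spans 2° lon × 1° lat.
south 33.000, north 34.000.

33.000, 34.000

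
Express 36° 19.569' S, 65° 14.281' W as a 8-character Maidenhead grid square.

FF73jq11

Shift to the Maidenhead origin (180°W, 90°S): lon 114.76198, lat 53.67385.
Field: 114.76198/20 → 5 → F, 53.67385/10 → 5 → F; chars FF.
Square: 14.76198/2 → 7, 3.67385/1 → 3; chars 73.
Subsquare: 0.76198/0.0833333 → 9 → j, 0.67385/0.0416667 → 16 → q; chars jq.
Extended square: 0.01198/0.00833333 → 1, 0.00718/0.00416667 → 1; chars 11.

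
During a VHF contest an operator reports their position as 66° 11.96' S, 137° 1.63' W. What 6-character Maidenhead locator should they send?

CC13lt

Offset from 180°W / 90°S: lon 42.9728°, lat 23.8007°.
Field: lon ⌊42.9728/20⌋ = 2 → C; lat ⌊23.8007/10⌋ = 2 → C.
Square: lon ⌊2.9728/2⌋ = 1; lat ⌊3.8007/1⌋ = 3.
Subsquare: lon ⌊0.9728/0.0833333⌋ = 11 → l; lat ⌊0.8007/0.0416667⌋ = 19 → t.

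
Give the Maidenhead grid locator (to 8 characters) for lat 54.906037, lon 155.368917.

Shift to the Maidenhead origin (180°W, 90°S): lon 335.36892, lat 144.90604.
Field: lon ⌊335.36892/20⌋ = 16 → Q; lat ⌊144.90604/10⌋ = 14 → O.
Square: lon ⌊15.36892/2⌋ = 7; lat ⌊4.90604/1⌋ = 4.
Subsquare: lon ⌊1.36892/0.0833333⌋ = 16 → q; lat ⌊0.90604/0.0416667⌋ = 21 → v.
Extended square: lon ⌊0.03558/0.00833333⌋ = 4; lat ⌊0.03104/0.00416667⌋ = 7.

QO74qv47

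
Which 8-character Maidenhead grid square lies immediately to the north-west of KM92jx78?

KM92jx69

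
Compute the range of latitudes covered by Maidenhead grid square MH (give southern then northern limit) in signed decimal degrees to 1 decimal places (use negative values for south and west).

Field M=12, H=7: +12·20° lon, +7·10° lat → SW at lon 60°, lat -20°.
Cell spans 20° lon × 10° lat.
south -20.0, north -10.0.

-20.0, -10.0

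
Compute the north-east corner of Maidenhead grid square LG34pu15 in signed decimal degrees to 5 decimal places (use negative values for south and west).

-25.14167, 47.26667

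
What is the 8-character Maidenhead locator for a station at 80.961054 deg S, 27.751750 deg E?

KA39va09

Offset from 180°W / 90°S: lon 207.75175°, lat 9.03895°.
Field (20°×10°, letters A–R): lon ⌊207.75175/20⌋ = 10 → K; lat ⌊9.03895/10⌋ = 0 → A.
Square (2°×1°, digits 0–9): lon ⌊7.75175/2⌋ = 3; lat ⌊9.03895/1⌋ = 9.
Subsquare (5′×2.5′, letters a–x): lon ⌊1.75175/0.0833333⌋ = 21 → v; lat ⌊0.03895/0.0416667⌋ = 0 → a.
Extended square (30″×15″, digits 0–9): lon ⌊0.00175/0.00833333⌋ = 0; lat ⌊0.03895/0.00416667⌋ = 9.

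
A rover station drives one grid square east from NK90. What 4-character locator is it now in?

OK00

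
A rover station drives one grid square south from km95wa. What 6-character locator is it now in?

Latitude subsquare a = 0; −1 → -1, wraps to 23 = x, carry into square.
Latitude square 5; −1 → 4.
The longitude characters are unchanged.

KM94wx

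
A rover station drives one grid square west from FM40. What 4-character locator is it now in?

FM30

Longitude square 4; −1 → 3.
The latitude characters are unchanged.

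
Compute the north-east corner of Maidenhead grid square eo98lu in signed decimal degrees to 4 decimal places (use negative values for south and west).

58.8750, -81.0000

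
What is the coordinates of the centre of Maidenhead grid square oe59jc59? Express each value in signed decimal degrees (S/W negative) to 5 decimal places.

-40.87708, 110.79583

Field O=14, E=4: +14·20° lon, +4·10° lat → SW at lon 100°, lat -50°.
Square 5, 9: +5·2° lon, +9·1° lat → SW at lon 110°, lat -41°.
Subsquare j=9, c=2: +9·0.0833333° lon, +2·0.0416667° lat → SW at lon 110.75°, lat -40.9167°.
Extended square 5, 9: +5·0.00833333° lon, +9·0.00416667° lat → SW at lon 110.792°, lat -40.8792°.
Cell spans 0.00833333° lon × 0.00416667° lat. Centre is SW corner plus half of each.
latitude -40.87708, longitude 110.79583.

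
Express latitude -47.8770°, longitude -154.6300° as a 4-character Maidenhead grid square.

Offset from 180°W / 90°S: lon 25.37°, lat 42.12°.
Field: lon ⌊25.37/20⌋ = 1 → B; lat ⌊42.12/10⌋ = 4 → E.
Square: lon ⌊5.37/2⌋ = 2; lat ⌊2.12/1⌋ = 2.

BE22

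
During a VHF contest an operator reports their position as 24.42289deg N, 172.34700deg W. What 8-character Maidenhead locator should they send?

AL34tk81

Add 180° to longitude and 90° to latitude: 7.65300, 114.42289.
Field (20°×10°, letters A–R): 7.65300/20 → 0 → A, 114.42289/10 → 11 → L; chars AL.
Square (2°×1°, digits 0–9): 7.65300/2 → 3, 4.42289/1 → 4; chars 34.
Subsquare (5′×2.5′, letters a–x): 1.65300/0.0833333 → 19 → t, 0.42289/0.0416667 → 10 → k; chars tk.
Extended square (30″×15″, digits 0–9): 0.06967/0.00833333 → 8, 0.00622/0.00416667 → 1; chars 81.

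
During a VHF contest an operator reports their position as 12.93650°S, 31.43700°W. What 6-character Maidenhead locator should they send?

HH47gb

Offset from 180°W / 90°S: lon 148.5630°, lat 77.0635°.
Field: 148.5630/20 → 7 → H, 77.0635/10 → 7 → H; chars HH.
Square: 8.5630/2 → 4, 7.0635/1 → 7; chars 47.
Subsquare: 0.5630/0.0833333 → 6 → g, 0.0635/0.0416667 → 1 → b; chars gb.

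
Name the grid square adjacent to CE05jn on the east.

CE05kn

Longitude subsquare j = 9; +1 → 10 = k.
The latitude characters are unchanged.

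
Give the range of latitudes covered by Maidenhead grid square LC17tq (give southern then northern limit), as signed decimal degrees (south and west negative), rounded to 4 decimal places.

-62.3333, -62.2917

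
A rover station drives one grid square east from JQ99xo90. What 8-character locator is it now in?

KQ09ao00

Longitude extended square 9; +1 → 10, wraps to 0, carry into subsquare.
Longitude subsquare x = 23; +1 → 24, wraps to 0 = a, carry into square.
Longitude square 9; +1 → 10, wraps to 0, carry into field.
Longitude field J = 9; +1 → 10 = K.
The latitude characters are unchanged.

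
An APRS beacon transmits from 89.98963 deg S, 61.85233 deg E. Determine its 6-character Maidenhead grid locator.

MA00wa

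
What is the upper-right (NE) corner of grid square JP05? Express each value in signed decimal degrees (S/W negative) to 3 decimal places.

Field J=9, P=15: +9·20° lon, +15·10° lat → SW at lon 0°, lat 60°.
Square 0, 5: +0·2° lon, +5·1° lat → SW at lon 0°, lat 65°.
Cell spans 2° lon × 1° lat. NE corner is SW corner plus one full cell.
latitude 66.000, longitude 2.000.

66.000, 2.000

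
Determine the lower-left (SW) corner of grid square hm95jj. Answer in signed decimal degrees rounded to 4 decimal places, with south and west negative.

35.3750, -21.2500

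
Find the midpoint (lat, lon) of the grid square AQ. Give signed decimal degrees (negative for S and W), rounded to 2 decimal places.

75.00, -170.00

Field A=0, Q=16: +0·20° lon, +16·10° lat → SW at lon -180°, lat 70°.
Cell spans 20° lon × 10° lat. Centre is SW corner plus half of each.
latitude 75.00, longitude -170.00.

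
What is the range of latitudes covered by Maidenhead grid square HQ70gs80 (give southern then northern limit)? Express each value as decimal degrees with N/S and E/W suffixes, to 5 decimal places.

Field H=7, Q=16: +7·20° lon, +16·10° lat → SW at lon -40°, lat 70°.
Square 7, 0: +7·2° lon, +0·1° lat → SW at lon -26°, lat 70°.
Subsquare g=6, s=18: +6·0.0833333° lon, +18·0.0416667° lat → SW at lon -25.5°, lat 70.75°.
Extended square 8, 0: +8·0.00833333° lon, +0·0.00416667° lat → SW at lon -25.4333°, lat 70.75°.
Cell spans 0.00833333° lon × 0.00416667° lat.
south 70.75000° N, north 70.75417° N.

70.75000° N, 70.75417° N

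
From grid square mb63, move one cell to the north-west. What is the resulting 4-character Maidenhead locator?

Longitude square 6; −1 → 5.
Latitude square 3; +1 → 4.

MB54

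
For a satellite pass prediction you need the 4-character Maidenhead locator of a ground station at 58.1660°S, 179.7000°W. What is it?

AD01

Shift to the Maidenhead origin (180°W, 90°S): lon 0.30, lat 31.83.
Field: lon ⌊0.30/20⌋ = 0 → A; lat ⌊31.83/10⌋ = 3 → D.
Square: lon ⌊0.30/2⌋ = 0; lat ⌊1.83/1⌋ = 1.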